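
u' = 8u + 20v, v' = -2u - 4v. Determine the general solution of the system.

u(t) = 3C_1e^(2t)sin(2t) + C_1e^(2t)cos(2t) + C_2e^(2t)sin(2t) - 3C_2e^(2t)cos(2t), v(t) = -C_1e^(2t)sin(2t) + C_2e^(2t)cos(2t)

Coefficient matrix A = [[8, 20], [-2, -4]].
Characteristic polynomial det(A - λI) = λ^2 - 4λ + 8 = 0.
Eigenvalues λ = 2 ± 2i (complex conjugate pair).
For λ=2+2i: an eigenvector is (1,0) - i(3,-1) = (1 - 3i, 0 + i).
A real fundamental pair from Re and Im of e^((2+2i)t)v: X_1 = e^(2t)(cos(2t)·(1,0) + sin(2t)·(3,-1)), X_2 = e^(2t)(sin(2t)·(1,0) - cos(2t)·(3,-1)).
General solution: C_1X_1 + C_2X_2.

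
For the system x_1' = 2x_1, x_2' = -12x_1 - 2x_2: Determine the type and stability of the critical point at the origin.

saddle

A = [[2,0],[-12,-2]]; det(A-λI) = λ^2 - 4.
λ = 2, -2: opposite signs.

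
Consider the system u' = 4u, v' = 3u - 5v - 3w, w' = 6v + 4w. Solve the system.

u(t) = K_1e^(4t), v(t) = K_2e^(-2t) - K_3e^(t), w(t) = K_1e^(4t) - K_2e^(-2t) + 2K_3e^(t)

Coefficient matrix A = [[4, 0, 0], [3, -5, -3], [0, 6, 4]].
det(A - λI) = 0 gives eigenvalues λ = 4, -2, 1.
For λ=4: eigenvector (1,0,1).
For λ=-2: eigenvector (0,1,-1).
For λ=1: eigenvector (0,-1,2).
General solution: K_1e^(4t)(1,0,1) + K_2e^(-2t)(0,1,-1) + K_3e^(t)(0,-1,2).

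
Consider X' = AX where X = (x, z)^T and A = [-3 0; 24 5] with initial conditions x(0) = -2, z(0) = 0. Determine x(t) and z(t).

Coefficient matrix A = [[-3, 0], [24, 5]].
Characteristic polynomial det(A - λI) = λ^2 - 2λ - 15 = 0.
Eigenvalues λ = -3, 5.
For λ=-3: (A-λI) row 2 is [24, 8], so an eigenvector is (-1, 3).
For λ=5: (A-λI) row 1 is [-8, 0], so an eigenvector is (0, -1).
General solution: C_1e^(-3t)(-1,3) + C_2e^(5t)(0,-1).
Applying x(0)=-2, z(0)=0 gives C_1=2, C_2=6.

x(t) = -2e^(-3t), z(t) = -6e^(5t) + 6e^(-3t)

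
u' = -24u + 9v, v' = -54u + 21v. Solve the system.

u(t) = c_1e^(-6t) + c_2e^(3t), v(t) = 2c_1e^(-6t) + 3c_2e^(3t)

Coefficient matrix A = [[-24, 9], [-54, 21]].
Characteristic polynomial det(A - λI) = λ^2 + 3λ - 18 = 0.
Eigenvalues λ = -6, 3.
For λ=-6: (A-λI) row 1 is [-18, 9], so an eigenvector is (1, 2).
For λ=3: (A-λI) row 1 is [-27, 9], so an eigenvector is (1, 3).
General solution: c_1e^(-6t)(1,2) + c_2e^(3t)(1,3).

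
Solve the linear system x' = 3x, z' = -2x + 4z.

Coefficient matrix A = [[3, 0], [-2, 4]].
Characteristic polynomial det(A - λI) = λ^2 - 7λ + 12 = 0.
Eigenvalues λ = 4, 3.
For λ=4: (A-λI) row 1 is [-1, 0], so an eigenvector is (0, 1).
For λ=3: (A-λI) row 2 is [-2, 1], so an eigenvector is (-1, -2).
General solution: C_1e^(4t)(0,1) + C_2e^(3t)(-1,-2).

x(t) = -C_2e^(3t), z(t) = C_1e^(4t) - 2C_2e^(3t)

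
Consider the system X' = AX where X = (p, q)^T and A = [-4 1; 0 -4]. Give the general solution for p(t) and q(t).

Coefficient matrix A = [[-4, 1], [0, -4]].
Characteristic polynomial det(A - λI) = λ^2 + 8λ + 16 = 0.
Single eigenvalue λ = -4 with algebraic multiplicity 2.
Eigenvector v = (-1,0); generalized eigenvector w with (A-λI)w=v is (-2,-1).
General solution: e^(-4t)[C_1·v + C_2·(t·v + w)].

p(t) = -C_1e^(-4t) - C_2te^(-4t) - 2C_2e^(-4t), q(t) = -C_2e^(-4t)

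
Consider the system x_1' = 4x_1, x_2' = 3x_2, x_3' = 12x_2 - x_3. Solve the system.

Coefficient matrix A = [[4, 0, 0], [0, 3, 0], [0, 12, -1]].
det(A - λI) = 0 gives eigenvalues λ = 3, 4, -1.
For λ=3: eigenvector (0,1,3).
For λ=4: eigenvector (1,0,0).
For λ=-1: eigenvector (0,0,1).
General solution: C_1e^(3t)(0,1,3) + C_2e^(4t)(1,0,0) + C_3e^(-t)(0,0,1).

x_1(t) = C_2e^(4t), x_2(t) = C_1e^(3t), x_3(t) = 3C_1e^(3t) + C_3e^(-t)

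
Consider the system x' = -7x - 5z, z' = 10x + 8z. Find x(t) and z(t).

Coefficient matrix A = [[-7, -5], [10, 8]].
Characteristic polynomial det(A - λI) = λ^2 - λ - 6 = 0.
Eigenvalues λ = -2, 3.
For λ=-2: (A-λI) row 1 is [-5, -5], so an eigenvector is (1, -1).
For λ=3: (A-λI) row 1 is [-10, -5], so an eigenvector is (1, -2).
General solution: C_1e^(-2t)(1,-1) + C_2e^(3t)(1,-2).

x(t) = C_1e^(-2t) + C_2e^(3t), z(t) = -C_1e^(-2t) - 2C_2e^(3t)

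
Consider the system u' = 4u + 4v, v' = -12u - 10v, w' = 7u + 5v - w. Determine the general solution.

Coefficient matrix A = [[4, 4, 0], [-12, -10, 0], [7, 5, -1]].
det(A - λI) = 0 gives eigenvalues λ = -1, -2, -4.
For λ=-1: eigenvector (0,0,-1).
For λ=-2: eigenvector (2,-3,1).
For λ=-4: eigenvector (1,-2,1).
General solution: K_1e^(-t)(0,0,-1) + K_2e^(-2t)(2,-3,1) + K_3e^(-4t)(1,-2,1).

u(t) = 2K_2e^(-2t) + K_3e^(-4t), v(t) = -3K_2e^(-2t) - 2K_3e^(-4t), w(t) = -K_1e^(-t) + K_2e^(-2t) + K_3e^(-4t)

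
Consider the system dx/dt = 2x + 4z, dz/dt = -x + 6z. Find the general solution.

x(t) = -2c_1e^(4t) - 2c_2te^(4t) - c_2e^(4t), z(t) = -c_1e^(4t) - c_2te^(4t) - c_2e^(4t)

Coefficient matrix A = [[2, 4], [-1, 6]].
Characteristic polynomial det(A - λI) = λ^2 - 8λ + 16 = 0.
Single eigenvalue λ = 4 with algebraic multiplicity 2.
Eigenvector v = (-2,-1); generalized eigenvector w with (A-λI)w=v is (-1,-1).
General solution: e^(4t)[c_1·v + c_2·(t·v + w)].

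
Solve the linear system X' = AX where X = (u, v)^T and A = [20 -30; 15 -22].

Coefficient matrix A = [[20, -30], [15, -22]].
Characteristic polynomial det(A - λI) = λ^2 + 2λ + 10 = 0.
Eigenvalues λ = -1 ± 3i (complex conjugate pair).
For λ=-1+3i: an eigenvector is (-1,-1) - i(3,2) = (-1 - 3i, -1 - 2i).
A real fundamental pair from Re and Im of e^((-1+3i)t)v: X_1 = e^(-t)(cos(3t)·(-1,-1) + sin(3t)·(3,2)), X_2 = e^(-t)(sin(3t)·(-1,-1) - cos(3t)·(3,2)).
General solution: c_1X_1 + c_2X_2.

u(t) = 3c_1e^(-t)sin(3t) - c_1e^(-t)cos(3t) - c_2e^(-t)sin(3t) - 3c_2e^(-t)cos(3t), v(t) = 2c_1e^(-t)sin(3t) - c_1e^(-t)cos(3t) - c_2e^(-t)sin(3t) - 2c_2e^(-t)cos(3t)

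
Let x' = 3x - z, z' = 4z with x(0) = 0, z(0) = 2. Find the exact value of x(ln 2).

-16

A = [[3,-1],[0,4]]; eigenvalues λ = 3, 4.
Eigenvectors: (1,0) for λ=3, (-1,1) for λ=4.
From the initial condition, c_1 = 2, c_2 = 2.
x(ln 2) = (2)(2^3)(1) + (2)(2^4)(-1) = -16.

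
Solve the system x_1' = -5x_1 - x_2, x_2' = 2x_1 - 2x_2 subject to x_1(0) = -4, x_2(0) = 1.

Coefficient matrix A = [[-5, -1], [2, -2]].
Characteristic polynomial det(A - λI) = λ^2 + 7λ + 12 = 0.
Eigenvalues λ = -4, -3.
For λ=-4: (A-λI) row 1 is [-1, -1], so an eigenvector is (-1, 1).
For λ=-3: (A-λI) row 1 is [-2, -1], so an eigenvector is (-1, 2).
General solution: K_1e^(-4t)(-1,1) + K_2e^(-3t)(-1,2).
Applying x_1(0)=-4, x_2(0)=1 gives K_1=7, K_2=-3.

x_1(t) = 3e^(-3t) - 7e^(-4t), x_2(t) = -6e^(-3t) + 7e^(-4t)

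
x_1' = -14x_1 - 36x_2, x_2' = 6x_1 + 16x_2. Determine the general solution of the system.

Coefficient matrix A = [[-14, -36], [6, 16]].
Characteristic polynomial det(A - λI) = λ^2 - 2λ - 8 = 0.
Eigenvalues λ = -2, 4.
For λ=-2: (A-λI) row 1 is [-12, -36], so an eigenvector is (3, -1).
For λ=4: (A-λI) row 1 is [-18, -36], so an eigenvector is (-2, 1).
General solution: C_1e^(-2t)(3,-1) + C_2e^(4t)(-2,1).

x_1(t) = 3C_1e^(-2t) - 2C_2e^(4t), x_2(t) = -C_1e^(-2t) + C_2e^(4t)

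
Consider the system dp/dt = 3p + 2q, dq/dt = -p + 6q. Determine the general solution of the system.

p(t) = -2c_1e^(4t) + c_2e^(5t), q(t) = -c_1e^(4t) + c_2e^(5t)

Coefficient matrix A = [[3, 2], [-1, 6]].
Characteristic polynomial det(A - λI) = λ^2 - 9λ + 20 = 0.
Eigenvalues λ = 4, 5.
For λ=4: (A-λI) row 1 is [-1, 2], so an eigenvector is (-2, -1).
For λ=5: (A-λI) row 1 is [-2, 2], so an eigenvector is (1, 1).
General solution: c_1e^(4t)(-2,-1) + c_2e^(5t)(1,1).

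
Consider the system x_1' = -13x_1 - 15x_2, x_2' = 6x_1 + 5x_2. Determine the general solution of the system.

x_1(t) = -C_1e^(-4t)sin(3t) + 2C_1e^(-4t)cos(3t) + 2C_2e^(-4t)sin(3t) + C_2e^(-4t)cos(3t), x_2(t) = C_1e^(-4t)sin(3t) - C_1e^(-4t)cos(3t) - C_2e^(-4t)sin(3t) - C_2e^(-4t)cos(3t)

Coefficient matrix A = [[-13, -15], [6, 5]].
Characteristic polynomial det(A - λI) = λ^2 + 8λ + 25 = 0.
Eigenvalues λ = -4 ± 3i (complex conjugate pair).
For λ=-4+3i: an eigenvector is (2,-1) - i(-1,1) = (2 + i, -1 - i).
A real fundamental pair from Re and Im of e^((-4+3i)t)v: X_1 = e^(-4t)(cos(3t)·(2,-1) + sin(3t)·(-1,1)), X_2 = e^(-4t)(sin(3t)·(2,-1) - cos(3t)·(-1,1)).
General solution: C_1X_1 + C_2X_2.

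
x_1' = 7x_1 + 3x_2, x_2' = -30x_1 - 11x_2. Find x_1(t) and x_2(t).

x_1(t) = -C_1e^(-2t)sin(3t) + C_2e^(-2t)cos(3t), x_2(t) = 3C_1e^(-2t)sin(3t) - C_1e^(-2t)cos(3t) - C_2e^(-2t)sin(3t) - 3C_2e^(-2t)cos(3t)

Coefficient matrix A = [[7, 3], [-30, -11]].
Characteristic polynomial det(A - λI) = λ^2 + 4λ + 13 = 0.
Eigenvalues λ = -2 ± 3i (complex conjugate pair).
For λ=-2+3i: an eigenvector is (0,-1) - i(-1,3) = (0 + i, -1 - 3i).
A real fundamental pair from Re and Im of e^((-2+3i)t)v: X_1 = e^(-2t)(cos(3t)·(0,-1) + sin(3t)·(-1,3)), X_2 = e^(-2t)(sin(3t)·(0,-1) - cos(3t)·(-1,3)).
General solution: C_1X_1 + C_2X_2.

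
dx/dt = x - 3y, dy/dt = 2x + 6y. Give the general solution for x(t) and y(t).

x(t) = -c_1e^(4t) - 3c_2e^(3t), y(t) = c_1e^(4t) + 2c_2e^(3t)

Coefficient matrix A = [[1, -3], [2, 6]].
Characteristic polynomial det(A - λI) = λ^2 - 7λ + 12 = 0.
Eigenvalues λ = 4, 3.
For λ=4: (A-λI) row 1 is [-3, -3], so an eigenvector is (-1, 1).
For λ=3: (A-λI) row 1 is [-2, -3], so an eigenvector is (-3, 2).
General solution: c_1e^(4t)(-1,1) + c_2e^(3t)(-3,2).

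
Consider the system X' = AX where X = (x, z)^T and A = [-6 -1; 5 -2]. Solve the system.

x(t) = C_1e^(-4t)sin(t) - C_2e^(-4t)cos(t), z(t) = -2C_1e^(-4t)sin(t) - C_1e^(-4t)cos(t) - C_2e^(-4t)sin(t) + 2C_2e^(-4t)cos(t)

Coefficient matrix A = [[-6, -1], [5, -2]].
Characteristic polynomial det(A - λI) = λ^2 + 8λ + 17 = 0.
Eigenvalues λ = -4 ± i (complex conjugate pair).
For λ=-4+i: an eigenvector is (0,-1) - i(1,-2) = (0 - i, -1 + 2i).
A real fundamental pair from Re and Im of e^((-4+i)t)v: X_1 = e^(-4t)(cos(t)·(0,-1) + sin(t)·(1,-2)), X_2 = e^(-4t)(sin(t)·(0,-1) - cos(t)·(1,-2)).
General solution: C_1X_1 + C_2X_2.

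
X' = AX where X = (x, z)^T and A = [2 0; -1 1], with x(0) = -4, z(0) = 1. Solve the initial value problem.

x(t) = -4e^(2t), z(t) = 4e^(2t) - 3e^(t)

Coefficient matrix A = [[2, 0], [-1, 1]].
Characteristic polynomial det(A - λI) = λ^2 - 3λ + 2 = 0.
Eigenvalues λ = 1, 2.
For λ=1: (A-λI) row 1 is [1, 0], so an eigenvector is (0, -1).
For λ=2: (A-λI) row 2 is [-1, -1], so an eigenvector is (1, -1).
General solution: c_1e^(t)(0,-1) + c_2e^(2t)(1,-1).
Applying x(0)=-4, z(0)=1 gives c_1=3, c_2=-4.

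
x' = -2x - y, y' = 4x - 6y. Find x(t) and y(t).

x(t) = -c_1e^(-4t) - c_2te^(-4t) - c_2e^(-4t), y(t) = -2c_1e^(-4t) - 2c_2te^(-4t) - c_2e^(-4t)

Coefficient matrix A = [[-2, -1], [4, -6]].
Characteristic polynomial det(A - λI) = λ^2 + 8λ + 16 = 0.
Single eigenvalue λ = -4 with algebraic multiplicity 2.
Eigenvector v = (-1,-2); generalized eigenvector w with (A-λI)w=v is (-1,-1).
General solution: e^(-4t)[c_1·v + c_2·(t·v + w)].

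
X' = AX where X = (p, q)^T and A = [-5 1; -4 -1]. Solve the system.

Coefficient matrix A = [[-5, 1], [-4, -1]].
Characteristic polynomial det(A - λI) = λ^2 + 6λ + 9 = 0.
Single eigenvalue λ = -3 with algebraic multiplicity 2.
Eigenvector v = (1,2); generalized eigenvector w with (A-λI)w=v is (1,3).
General solution: e^(-3t)[c_1·v + c_2·(t·v + w)].

p(t) = c_1e^(-3t) + c_2te^(-3t) + c_2e^(-3t), q(t) = 2c_1e^(-3t) + 2c_2te^(-3t) + 3c_2e^(-3t)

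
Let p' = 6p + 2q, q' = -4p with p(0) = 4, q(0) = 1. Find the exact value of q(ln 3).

-639

A = [[6,2],[-4,0]]; eigenvalues λ = 2, 4.
Eigenvectors: (1,-2) for λ=2, (1,-1) for λ=4.
From the initial condition, c_1 = -5, c_2 = 9.
q(ln 3) = (-5)(3^2)(-2) + (9)(3^4)(-1) = -639.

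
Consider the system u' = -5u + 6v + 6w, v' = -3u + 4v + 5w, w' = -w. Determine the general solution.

Coefficient matrix A = [[-5, 6, 6], [-3, 4, 5], [0, 0, -1]].
det(A - λI) = 0 gives eigenvalues λ = -1, -2, 1.
For λ=-1: eigenvector (0,-1,1).
For λ=-2: eigenvector (-2,-1,0).
For λ=1: eigenvector (1,1,0).
General solution: K_1e^(-t)(0,-1,1) + K_2e^(-2t)(-2,-1,0) + K_3e^(t)(1,1,0).

u(t) = -2K_2e^(-2t) + K_3e^(t), v(t) = -K_1e^(-t) - K_2e^(-2t) + K_3e^(t), w(t) = K_1e^(-t)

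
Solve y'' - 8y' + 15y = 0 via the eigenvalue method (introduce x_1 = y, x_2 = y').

Let x_1 = y, x_2 = y'. Then x_1' = x_2 and x_2' = -15x_1 + 8x_2.
A = [[0,1],[-15,8]]; det(A-λI) = λ^2 - 8λ + 15.
Eigenvalues λ = 5, 3 with eigenvectors (1,5), (1,3).

y(t) = K_1e^(5t) + K_2e^(3t)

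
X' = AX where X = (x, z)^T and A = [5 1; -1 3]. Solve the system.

x(t) = C_1e^(4t) + C_2te^(4t), z(t) = -C_1e^(4t) - C_2te^(4t) + C_2e^(4t)

Coefficient matrix A = [[5, 1], [-1, 3]].
Characteristic polynomial det(A - λI) = λ^2 - 8λ + 16 = 0.
Single eigenvalue λ = 4 with algebraic multiplicity 2.
Eigenvector v = (1,-1); generalized eigenvector w with (A-λI)w=v is (0,1).
General solution: e^(4t)[C_1·v + C_2·(t·v + w)].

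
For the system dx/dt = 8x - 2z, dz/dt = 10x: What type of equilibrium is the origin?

unstable spiral

A = [[8,-2],[10,0]]; det(A-λI) = λ^2 - 8λ + 20.
λ = 4 ± 2i: positive real part.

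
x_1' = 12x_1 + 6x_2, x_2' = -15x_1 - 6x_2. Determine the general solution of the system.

x_1(t) = -C_1e^(3t)sin(3t) - C_1e^(3t)cos(3t) - C_2e^(3t)sin(3t) + C_2e^(3t)cos(3t), x_2(t) = 2C_1e^(3t)sin(3t) + C_1e^(3t)cos(3t) + C_2e^(3t)sin(3t) - 2C_2e^(3t)cos(3t)

Coefficient matrix A = [[12, 6], [-15, -6]].
Characteristic polynomial det(A - λI) = λ^2 - 6λ + 18 = 0.
Eigenvalues λ = 3 ± 3i (complex conjugate pair).
For λ=3+3i: an eigenvector is (-1,1) - i(-1,2) = (-1 + i, 1 - 2i).
A real fundamental pair from Re and Im of e^((3+3i)t)v: X_1 = e^(3t)(cos(3t)·(-1,1) + sin(3t)·(-1,2)), X_2 = e^(3t)(sin(3t)·(-1,1) - cos(3t)·(-1,2)).
General solution: C_1X_1 + C_2X_2.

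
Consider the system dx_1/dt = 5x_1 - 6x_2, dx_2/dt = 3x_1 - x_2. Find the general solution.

Coefficient matrix A = [[5, -6], [3, -1]].
Characteristic polynomial det(A - λI) = λ^2 - 4λ + 13 = 0.
Eigenvalues λ = 2 ± 3i (complex conjugate pair).
For λ=2+3i: an eigenvector is (-1,-1) - i(1,0) = (-1 - i, -1).
A real fundamental pair from Re and Im of e^((2+3i)t)v: X_1 = e^(2t)(cos(3t)·(-1,-1) + sin(3t)·(1,0)), X_2 = e^(2t)(sin(3t)·(-1,-1) - cos(3t)·(1,0)).
General solution: c_1X_1 + c_2X_2.

x_1(t) = c_1e^(2t)sin(3t) - c_1e^(2t)cos(3t) - c_2e^(2t)sin(3t) - c_2e^(2t)cos(3t), x_2(t) = -c_1e^(2t)cos(3t) - c_2e^(2t)sin(3t)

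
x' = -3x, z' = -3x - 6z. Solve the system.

x(t) = -C_1e^(-3t), z(t) = C_1e^(-3t) + C_2e^(-6t)

Coefficient matrix A = [[-3, 0], [-3, -6]].
Characteristic polynomial det(A - λI) = λ^2 + 9λ + 18 = 0.
Eigenvalues λ = -3, -6.
For λ=-3: (A-λI) row 2 is [-3, -3], so an eigenvector is (-1, 1).
For λ=-6: (A-λI) row 1 is [3, 0], so an eigenvector is (0, 1).
General solution: C_1e^(-3t)(-1,1) + C_2e^(-6t)(0,1).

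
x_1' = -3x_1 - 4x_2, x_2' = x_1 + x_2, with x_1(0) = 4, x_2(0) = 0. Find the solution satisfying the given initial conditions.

Coefficient matrix A = [[-3, -4], [1, 1]].
Characteristic polynomial det(A - λI) = λ^2 + 2λ + 1 = 0.
Single eigenvalue λ = -1 with algebraic multiplicity 2.
Eigenvector v = (-2,1); generalized eigenvector w with (A-λI)w=v is (-3,2).
General solution: e^(-t)[K_1·v + K_2·(t·v + w)].
Applying x_1(0)=4, x_2(0)=0 gives K_1=-8, K_2=4.

x_1(t) = -8te^(-t) + 4e^(-t), x_2(t) = 4te^(-t)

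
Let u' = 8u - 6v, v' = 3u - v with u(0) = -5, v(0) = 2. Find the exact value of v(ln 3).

A = [[8,-6],[3,-1]]; eigenvalues λ = 5, 2.
Eigenvectors: (-2,-1) for λ=5, (-1,-1) for λ=2.
From the initial condition, c_1 = 7, c_2 = -9.
v(ln 3) = (7)(3^5)(-1) + (-9)(3^2)(-1) = -1620.

-1620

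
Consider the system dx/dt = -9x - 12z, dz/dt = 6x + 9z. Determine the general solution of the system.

x(t) = 2c_1e^(-3t) + c_2e^(3t), z(t) = -c_1e^(-3t) - c_2e^(3t)

Coefficient matrix A = [[-9, -12], [6, 9]].
Characteristic polynomial det(A - λI) = λ^2 - 9 = 0.
Eigenvalues λ = -3, 3.
For λ=-3: (A-λI) row 1 is [-6, -12], so an eigenvector is (2, -1).
For λ=3: (A-λI) row 1 is [-12, -12], so an eigenvector is (1, -1).
General solution: c_1e^(-3t)(2,-1) + c_2e^(3t)(1,-1).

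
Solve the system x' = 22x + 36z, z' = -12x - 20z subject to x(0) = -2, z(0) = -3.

x(t) = -26e^(4t) + 24e^(-2t), z(t) = 13e^(4t) - 16e^(-2t)

Coefficient matrix A = [[22, 36], [-12, -20]].
Characteristic polynomial det(A - λI) = λ^2 - 2λ - 8 = 0.
Eigenvalues λ = -2, 4.
For λ=-2: (A-λI) row 1 is [24, 36], so an eigenvector is (-3, 2).
For λ=4: (A-λI) row 1 is [18, 36], so an eigenvector is (2, -1).
General solution: c_1e^(-2t)(-3,2) + c_2e^(4t)(2,-1).
Applying x(0)=-2, z(0)=-3 gives c_1=-8, c_2=-13.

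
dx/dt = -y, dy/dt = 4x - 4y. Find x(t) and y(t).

x(t) = c_1e^(-2t) + c_2te^(-2t) - c_2e^(-2t), y(t) = 2c_1e^(-2t) + 2c_2te^(-2t) - 3c_2e^(-2t)

Coefficient matrix A = [[0, -1], [4, -4]].
Characteristic polynomial det(A - λI) = λ^2 + 4λ + 4 = 0.
Single eigenvalue λ = -2 with algebraic multiplicity 2.
Eigenvector v = (1,2); generalized eigenvector w with (A-λI)w=v is (-1,-3).
General solution: e^(-2t)[c_1·v + c_2·(t·v + w)].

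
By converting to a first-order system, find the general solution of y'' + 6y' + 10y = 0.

Let x_1 = y, x_2 = y'. Then x_1' = x_2 and x_2' = -10x_1 - 6x_2.
A = [[0,1],[-10,-6]]; det(A-λI) = λ^2 + 6λ + 10.
Eigenvalues λ = -3 ± i.

y(t) = K_1e^(-3t)cos(t) + K_2e^(-3t)sin(t)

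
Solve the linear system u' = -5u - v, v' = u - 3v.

Coefficient matrix A = [[-5, -1], [1, -3]].
Characteristic polynomial det(A - λI) = λ^2 + 8λ + 16 = 0.
Single eigenvalue λ = -4 with algebraic multiplicity 2.
Eigenvector v = (-1,1); generalized eigenvector w with (A-λI)w=v is (1,0).
General solution: e^(-4t)[K_1·v + K_2·(t·v + w)].

u(t) = -K_1e^(-4t) - K_2te^(-4t) + K_2e^(-4t), v(t) = K_1e^(-4t) + K_2te^(-4t)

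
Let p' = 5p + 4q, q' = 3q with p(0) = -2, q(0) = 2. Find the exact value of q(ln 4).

A = [[5,4],[0,3]]; eigenvalues λ = 3, 5.
Eigenvectors: (-2,1) for λ=3, (1,0) for λ=5.
From the initial condition, c_1 = 2, c_2 = 2.
q(ln 4) = (2)(4^3)(1) + (2)(4^5)(0) = 128.

128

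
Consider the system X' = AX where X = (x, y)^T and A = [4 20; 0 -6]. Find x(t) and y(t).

Coefficient matrix A = [[4, 20], [0, -6]].
Characteristic polynomial det(A - λI) = λ^2 + 2λ - 24 = 0.
Eigenvalues λ = 4, -6.
For λ=4: (A-λI) row 1 is [0, 20], so an eigenvector is (-1, 0).
For λ=-6: (A-λI) row 1 is [10, 20], so an eigenvector is (-2, 1).
General solution: c_1e^(4t)(-1,0) + c_2e^(-6t)(-2,1).

x(t) = -c_1e^(4t) - 2c_2e^(-6t), y(t) = c_2e^(-6t)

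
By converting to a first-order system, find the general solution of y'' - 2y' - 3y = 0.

y(t) = C_1e^(-t) + C_2e^(3t)

Let x_1 = y, x_2 = y'. Then x_1' = x_2 and x_2' = 3x_1 + 2x_2.
A = [[0,1],[3,2]]; det(A-λI) = λ^2 - 2λ - 3.
Eigenvalues λ = -1, 3 with eigenvectors (1,-1), (1,3).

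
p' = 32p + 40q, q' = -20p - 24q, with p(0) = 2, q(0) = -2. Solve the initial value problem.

p(t) = -6e^(4t)sin(4t) + 2e^(4t)cos(4t), q(t) = 4e^(4t)sin(4t) - 2e^(4t)cos(4t)

Coefficient matrix A = [[32, 40], [-20, -24]].
Characteristic polynomial det(A - λI) = λ^2 - 8λ + 32 = 0.
Eigenvalues λ = 4 ± 4i (complex conjugate pair).
For λ=4+4i: an eigenvector is (-3,2) - i(-1,1) = (-3 + i, 2 - i).
A real fundamental pair from Re and Im of e^((4+4i)t)v: X_1 = e^(4t)(cos(4t)·(-3,2) + sin(4t)·(-1,1)), X_2 = e^(4t)(sin(4t)·(-3,2) - cos(4t)·(-1,1)).
General solution: c_1X_1 + c_2X_2.
Applying p(0)=2, q(0)=-2 gives c_1=0, c_2=2.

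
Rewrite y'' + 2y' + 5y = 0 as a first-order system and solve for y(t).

Let x_1 = y, x_2 = y'. Then x_1' = x_2 and x_2' = -5x_1 - 2x_2.
A = [[0,1],[-5,-2]]; det(A-λI) = λ^2 + 2λ + 5.
Eigenvalues λ = -1 ± 2i.

y(t) = K_1e^(-t)cos(2t) + K_2e^(-t)sin(2t)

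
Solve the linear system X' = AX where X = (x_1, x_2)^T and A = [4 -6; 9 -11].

x_1(t) = K_1e^(-2t) + 2K_2e^(-5t), x_2(t) = K_1e^(-2t) + 3K_2e^(-5t)

Coefficient matrix A = [[4, -6], [9, -11]].
Characteristic polynomial det(A - λI) = λ^2 + 7λ + 10 = 0.
Eigenvalues λ = -2, -5.
For λ=-2: (A-λI) row 1 is [6, -6], so an eigenvector is (1, 1).
For λ=-5: (A-λI) row 1 is [9, -6], so an eigenvector is (2, 3).
General solution: K_1e^(-2t)(1,1) + K_2e^(-5t)(2,3).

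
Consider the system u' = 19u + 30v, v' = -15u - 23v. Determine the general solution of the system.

Coefficient matrix A = [[19, 30], [-15, -23]].
Characteristic polynomial det(A - λI) = λ^2 + 4λ + 13 = 0.
Eigenvalues λ = -2 ± 3i (complex conjugate pair).
For λ=-2+3i: an eigenvector is (-1,1) - i(3,-2) = (-1 - 3i, 1 + 2i).
A real fundamental pair from Re and Im of e^((-2+3i)t)v: X_1 = e^(-2t)(cos(3t)·(-1,1) + sin(3t)·(3,-2)), X_2 = e^(-2t)(sin(3t)·(-1,1) - cos(3t)·(3,-2)).
General solution: c_1X_1 + c_2X_2.

u(t) = 3c_1e^(-2t)sin(3t) - c_1e^(-2t)cos(3t) - c_2e^(-2t)sin(3t) - 3c_2e^(-2t)cos(3t), v(t) = -2c_1e^(-2t)sin(3t) + c_1e^(-2t)cos(3t) + c_2e^(-2t)sin(3t) + 2c_2e^(-2t)cos(3t)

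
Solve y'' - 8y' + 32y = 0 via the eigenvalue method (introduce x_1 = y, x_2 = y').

Let x_1 = y, x_2 = y'. Then x_1' = x_2 and x_2' = -32x_1 + 8x_2.
A = [[0,1],[-32,8]]; det(A-λI) = λ^2 - 8λ + 32.
Eigenvalues λ = 4 ± 4i.

y(t) = C_1e^(4t)cos(4t) + C_2e^(4t)sin(4t)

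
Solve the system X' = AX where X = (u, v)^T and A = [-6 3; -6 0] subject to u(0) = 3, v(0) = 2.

u(t) = -e^(-3t)sin(3t) + 3e^(-3t)cos(3t), v(t) = -4e^(-3t)sin(3t) + 2e^(-3t)cos(3t)

Coefficient matrix A = [[-6, 3], [-6, 0]].
Characteristic polynomial det(A - λI) = λ^2 + 6λ + 18 = 0.
Eigenvalues λ = -3 ± 3i (complex conjugate pair).
For λ=-3+3i: an eigenvector is (-1,-1) - i(0,1) = (-1, -1 - i).
A real fundamental pair from Re and Im of e^((-3+3i)t)v: X_1 = e^(-3t)(cos(3t)·(-1,-1) + sin(3t)·(0,1)), X_2 = e^(-3t)(sin(3t)·(-1,-1) - cos(3t)·(0,1)).
General solution: c_1X_1 + c_2X_2.
Applying u(0)=3, v(0)=2 gives c_1=-3, c_2=1.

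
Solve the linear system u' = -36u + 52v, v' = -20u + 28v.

u(t) = -2c_1e^(-4t)sin(4t) - 3c_1e^(-4t)cos(4t) - 3c_2e^(-4t)sin(4t) + 2c_2e^(-4t)cos(4t), v(t) = -c_1e^(-4t)sin(4t) - 2c_1e^(-4t)cos(4t) - 2c_2e^(-4t)sin(4t) + c_2e^(-4t)cos(4t)

Coefficient matrix A = [[-36, 52], [-20, 28]].
Characteristic polynomial det(A - λI) = λ^2 + 8λ + 32 = 0.
Eigenvalues λ = -4 ± 4i (complex conjugate pair).
For λ=-4+4i: an eigenvector is (-3,-2) - i(-2,-1) = (-3 + 2i, -2 + i).
A real fundamental pair from Re and Im of e^((-4+4i)t)v: X_1 = e^(-4t)(cos(4t)·(-3,-2) + sin(4t)·(-2,-1)), X_2 = e^(-4t)(sin(4t)·(-3,-2) - cos(4t)·(-2,-1)).
General solution: c_1X_1 + c_2X_2.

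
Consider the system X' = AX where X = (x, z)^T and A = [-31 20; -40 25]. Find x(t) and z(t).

x(t) = c_1e^(-3t)sin(4t) + 2c_1e^(-3t)cos(4t) + 2c_2e^(-3t)sin(4t) - c_2e^(-3t)cos(4t), z(t) = c_1e^(-3t)sin(4t) + 3c_1e^(-3t)cos(4t) + 3c_2e^(-3t)sin(4t) - c_2e^(-3t)cos(4t)

Coefficient matrix A = [[-31, 20], [-40, 25]].
Characteristic polynomial det(A - λI) = λ^2 + 6λ + 25 = 0.
Eigenvalues λ = -3 ± 4i (complex conjugate pair).
For λ=-3+4i: an eigenvector is (2,3) - i(1,1) = (2 - i, 3 - i).
A real fundamental pair from Re and Im of e^((-3+4i)t)v: X_1 = e^(-3t)(cos(4t)·(2,3) + sin(4t)·(1,1)), X_2 = e^(-3t)(sin(4t)·(2,3) - cos(4t)·(1,1)).
General solution: c_1X_1 + c_2X_2.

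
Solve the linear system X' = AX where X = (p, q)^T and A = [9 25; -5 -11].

p(t) = 2c_1e^(-t)sin(5t) + c_1e^(-t)cos(5t) + c_2e^(-t)sin(5t) - 2c_2e^(-t)cos(5t), q(t) = -c_1e^(-t)sin(5t) + c_2e^(-t)cos(5t)

Coefficient matrix A = [[9, 25], [-5, -11]].
Characteristic polynomial det(A - λI) = λ^2 + 2λ + 26 = 0.
Eigenvalues λ = -1 ± 5i (complex conjugate pair).
For λ=-1+5i: an eigenvector is (1,0) - i(2,-1) = (1 - 2i, 0 + i).
A real fundamental pair from Re and Im of e^((-1+5i)t)v: X_1 = e^(-t)(cos(5t)·(1,0) + sin(5t)·(2,-1)), X_2 = e^(-t)(sin(5t)·(1,0) - cos(5t)·(2,-1)).
General solution: c_1X_1 + c_2X_2.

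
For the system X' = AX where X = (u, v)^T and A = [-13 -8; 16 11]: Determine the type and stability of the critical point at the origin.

saddle

A = [[-13,-8],[16,11]]; det(A-λI) = λ^2 + 2λ - 15.
λ = 3, -5: opposite signs.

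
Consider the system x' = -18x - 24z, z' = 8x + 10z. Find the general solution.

x(t) = -2c_1e^(-6t) - 3c_2e^(-2t), z(t) = c_1e^(-6t) + 2c_2e^(-2t)

Coefficient matrix A = [[-18, -24], [8, 10]].
Characteristic polynomial det(A - λI) = λ^2 + 8λ + 12 = 0.
Eigenvalues λ = -6, -2.
For λ=-6: (A-λI) row 1 is [-12, -24], so an eigenvector is (-2, 1).
For λ=-2: (A-λI) row 1 is [-16, -24], so an eigenvector is (-3, 2).
General solution: c_1e^(-6t)(-2,1) + c_2e^(-2t)(-3,2).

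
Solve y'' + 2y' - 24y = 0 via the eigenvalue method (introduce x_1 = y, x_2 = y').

y(t) = K_1e^(-6t) + K_2e^(4t)

Let x_1 = y, x_2 = y'. Then x_1' = x_2 and x_2' = 24x_1 - 2x_2.
A = [[0,1],[24,-2]]; det(A-λI) = λ^2 + 2λ - 24.
Eigenvalues λ = -6, 4 with eigenvectors (1,-6), (1,4).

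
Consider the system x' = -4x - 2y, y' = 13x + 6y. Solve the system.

Coefficient matrix A = [[-4, -2], [13, 6]].
Characteristic polynomial det(A - λI) = λ^2 - 2λ + 2 = 0.
Eigenvalues λ = 1 ± i (complex conjugate pair).
For λ=1+i: an eigenvector is (-1,2) - i(1,-3) = (-1 - i, 2 + 3i).
A real fundamental pair from Re and Im of e^((1+i)t)v: X_1 = e^(t)(cos(t)·(-1,2) + sin(t)·(1,-3)), X_2 = e^(t)(sin(t)·(-1,2) - cos(t)·(1,-3)).
General solution: K_1X_1 + K_2X_2.

x(t) = K_1e^(t)sin(t) - K_1e^(t)cos(t) - K_2e^(t)sin(t) - K_2e^(t)cos(t), y(t) = -3K_1e^(t)sin(t) + 2K_1e^(t)cos(t) + 2K_2e^(t)sin(t) + 3K_2e^(t)cos(t)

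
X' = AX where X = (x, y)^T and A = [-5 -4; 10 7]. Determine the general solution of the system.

x(t) = -C_1e^(t)sin(2t) - C_1e^(t)cos(2t) - C_2e^(t)sin(2t) + C_2e^(t)cos(2t), y(t) = C_1e^(t)sin(2t) + 2C_1e^(t)cos(2t) + 2C_2e^(t)sin(2t) - C_2e^(t)cos(2t)

Coefficient matrix A = [[-5, -4], [10, 7]].
Characteristic polynomial det(A - λI) = λ^2 - 2λ + 5 = 0.
Eigenvalues λ = 1 ± 2i (complex conjugate pair).
For λ=1+2i: an eigenvector is (-1,2) - i(-1,1) = (-1 + i, 2 - i).
A real fundamental pair from Re and Im of e^((1+2i)t)v: X_1 = e^(t)(cos(2t)·(-1,2) + sin(2t)·(-1,1)), X_2 = e^(t)(sin(2t)·(-1,2) - cos(2t)·(-1,1)).
General solution: C_1X_1 + C_2X_2.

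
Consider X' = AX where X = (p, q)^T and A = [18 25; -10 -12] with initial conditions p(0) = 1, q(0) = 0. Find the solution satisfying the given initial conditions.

Coefficient matrix A = [[18, 25], [-10, -12]].
Characteristic polynomial det(A - λI) = λ^2 - 6λ + 34 = 0.
Eigenvalues λ = 3 ± 5i (complex conjugate pair).
For λ=3+5i: an eigenvector is (-1,1) - i(2,-1) = (-1 - 2i, 1 + i).
A real fundamental pair from Re and Im of e^((3+5i)t)v: X_1 = e^(3t)(cos(5t)·(-1,1) + sin(5t)·(2,-1)), X_2 = e^(3t)(sin(5t)·(-1,1) - cos(5t)·(2,-1)).
General solution: K_1X_1 + K_2X_2.
Applying p(0)=1, q(0)=0 gives K_1=1, K_2=-1.

p(t) = 3e^(3t)sin(5t) + e^(3t)cos(5t), q(t) = -2e^(3t)sin(5t)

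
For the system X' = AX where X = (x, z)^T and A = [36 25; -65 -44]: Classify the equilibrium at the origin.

stable spiral

A = [[36,25],[-65,-44]]; det(A-λI) = λ^2 + 8λ + 41.
λ = -4 ± 5i: negative real part.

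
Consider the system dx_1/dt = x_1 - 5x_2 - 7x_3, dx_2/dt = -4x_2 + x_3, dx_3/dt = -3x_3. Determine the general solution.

x_1(t) = 3c_1e^(-3t) + c_2e^(-4t) + c_3e^(t), x_2(t) = c_1e^(-3t) + c_2e^(-4t), x_3(t) = c_1e^(-3t)

Coefficient matrix A = [[1, -5, -7], [0, -4, 1], [0, 0, -3]].
det(A - λI) = 0 gives eigenvalues λ = -3, -4, 1.
For λ=-3: eigenvector (3,1,1).
For λ=-4: eigenvector (1,1,0).
For λ=1: eigenvector (1,0,0).
General solution: c_1e^(-3t)(3,1,1) + c_2e^(-4t)(1,1,0) + c_3e^(t)(1,0,0).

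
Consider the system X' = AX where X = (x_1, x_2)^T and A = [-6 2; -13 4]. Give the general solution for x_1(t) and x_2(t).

Coefficient matrix A = [[-6, 2], [-13, 4]].
Characteristic polynomial det(A - λI) = λ^2 + 2λ + 2 = 0.
Eigenvalues λ = -1 ± i (complex conjugate pair).
For λ=-1+i: an eigenvector is (-1,-2) - i(1,3) = (-1 - i, -2 - 3i).
A real fundamental pair from Re and Im of e^((-1+i)t)v: X_1 = e^(-t)(cos(t)·(-1,-2) + sin(t)·(1,3)), X_2 = e^(-t)(sin(t)·(-1,-2) - cos(t)·(1,3)).
General solution: C_1X_1 + C_2X_2.

x_1(t) = C_1e^(-t)sin(t) - C_1e^(-t)cos(t) - C_2e^(-t)sin(t) - C_2e^(-t)cos(t), x_2(t) = 3C_1e^(-t)sin(t) - 2C_1e^(-t)cos(t) - 2C_2e^(-t)sin(t) - 3C_2e^(-t)cos(t)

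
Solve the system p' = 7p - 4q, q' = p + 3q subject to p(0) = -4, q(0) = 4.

Coefficient matrix A = [[7, -4], [1, 3]].
Characteristic polynomial det(A - λI) = λ^2 - 10λ + 25 = 0.
Single eigenvalue λ = 5 with algebraic multiplicity 2.
Eigenvector v = (2,1); generalized eigenvector w with (A-λI)w=v is (-1,-1).
General solution: e^(5t)[C_1·v + C_2·(t·v + w)].
Applying p(0)=-4, q(0)=4 gives C_1=-8, C_2=-12.

p(t) = -24te^(5t) - 4e^(5t), q(t) = -12te^(5t) + 4e^(5t)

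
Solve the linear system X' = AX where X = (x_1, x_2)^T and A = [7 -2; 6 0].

x_1(t) = C_1e^(3t) + 2C_2e^(4t), x_2(t) = 2C_1e^(3t) + 3C_2e^(4t)

Coefficient matrix A = [[7, -2], [6, 0]].
Characteristic polynomial det(A - λI) = λ^2 - 7λ + 12 = 0.
Eigenvalues λ = 3, 4.
For λ=3: (A-λI) row 1 is [4, -2], so an eigenvector is (1, 2).
For λ=4: (A-λI) row 1 is [3, -2], so an eigenvector is (2, 3).
General solution: C_1e^(3t)(1,2) + C_2e^(4t)(2,3).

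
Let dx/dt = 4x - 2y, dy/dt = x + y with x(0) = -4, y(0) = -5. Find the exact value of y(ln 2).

A = [[4,-2],[1,1]]; eigenvalues λ = 3, 2.
Eigenvectors: (2,1) for λ=3, (-1,-1) for λ=2.
From the initial condition, c_1 = 1, c_2 = 6.
y(ln 2) = (1)(2^3)(1) + (6)(2^2)(-1) = -16.

-16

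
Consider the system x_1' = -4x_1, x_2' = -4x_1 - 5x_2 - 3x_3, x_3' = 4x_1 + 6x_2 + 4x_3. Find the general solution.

x_1(t) = K_1e^(-4t), x_2(t) = 2K_1e^(-4t) - K_2e^(-2t) - K_3e^(t), x_3(t) = -2K_1e^(-4t) + K_2e^(-2t) + 2K_3e^(t)

Coefficient matrix A = [[-4, 0, 0], [-4, -5, -3], [4, 6, 4]].
det(A - λI) = 0 gives eigenvalues λ = -4, -2, 1.
For λ=-4: eigenvector (1,2,-2).
For λ=-2: eigenvector (0,-1,1).
For λ=1: eigenvector (0,-1,2).
General solution: K_1e^(-4t)(1,2,-2) + K_2e^(-2t)(0,-1,1) + K_3e^(t)(0,-1,2).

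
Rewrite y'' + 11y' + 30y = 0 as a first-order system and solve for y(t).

Let x_1 = y, x_2 = y'. Then x_1' = x_2 and x_2' = -30x_1 - 11x_2.
A = [[0,1],[-30,-11]]; det(A-λI) = λ^2 + 11λ + 30.
Eigenvalues λ = -6, -5 with eigenvectors (1,-6), (1,-5).

y(t) = c_1e^(-6t) + c_2e^(-5t)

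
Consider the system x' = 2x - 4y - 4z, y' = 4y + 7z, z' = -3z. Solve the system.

Coefficient matrix A = [[2, -4, -4], [0, 4, 7], [0, 0, -3]].
det(A - λI) = 0 gives eigenvalues λ = 4, 2, -3.
For λ=4: eigenvector (-2,1,0).
For λ=2: eigenvector (1,0,0).
For λ=-3: eigenvector (0,-1,1).
General solution: C_1e^(4t)(-2,1,0) + C_2e^(2t)(1,0,0) + C_3e^(-3t)(0,-1,1).

x(t) = -2C_1e^(4t) + C_2e^(2t), y(t) = C_1e^(4t) - C_3e^(-3t), z(t) = C_3e^(-3t)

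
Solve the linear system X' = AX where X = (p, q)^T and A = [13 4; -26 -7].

Coefficient matrix A = [[13, 4], [-26, -7]].
Characteristic polynomial det(A - λI) = λ^2 - 6λ + 13 = 0.
Eigenvalues λ = 3 ± 2i (complex conjugate pair).
For λ=3+2i: an eigenvector is (1,-3) - i(-1,2) = (1 + i, -3 - 2i).
A real fundamental pair from Re and Im of e^((3+2i)t)v: X_1 = e^(3t)(cos(2t)·(1,-3) + sin(2t)·(-1,2)), X_2 = e^(3t)(sin(2t)·(1,-3) - cos(2t)·(-1,2)).
General solution: C_1X_1 + C_2X_2.

p(t) = -C_1e^(3t)sin(2t) + C_1e^(3t)cos(2t) + C_2e^(3t)sin(2t) + C_2e^(3t)cos(2t), q(t) = 2C_1e^(3t)sin(2t) - 3C_1e^(3t)cos(2t) - 3C_2e^(3t)sin(2t) - 2C_2e^(3t)cos(2t)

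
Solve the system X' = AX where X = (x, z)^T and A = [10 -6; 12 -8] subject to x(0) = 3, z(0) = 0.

Coefficient matrix A = [[10, -6], [12, -8]].
Characteristic polynomial det(A - λI) = λ^2 - 2λ - 8 = 0.
Eigenvalues λ = 4, -2.
For λ=4: (A-λI) row 1 is [6, -6], so an eigenvector is (1, 1).
For λ=-2: (A-λI) row 1 is [12, -6], so an eigenvector is (1, 2).
General solution: K_1e^(4t)(1,1) + K_2e^(-2t)(1,2).
Applying x(0)=3, z(0)=0 gives K_1=6, K_2=-3.

x(t) = 6e^(4t) - 3e^(-2t), z(t) = 6e^(4t) - 6e^(-2t)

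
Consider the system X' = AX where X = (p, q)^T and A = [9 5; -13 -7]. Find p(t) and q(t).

Coefficient matrix A = [[9, 5], [-13, -7]].
Characteristic polynomial det(A - λI) = λ^2 - 2λ + 2 = 0.
Eigenvalues λ = 1 ± i (complex conjugate pair).
For λ=1+i: an eigenvector is (1,-2) - i(-2,3) = (1 + 2i, -2 - 3i).
A real fundamental pair from Re and Im of e^((1+i)t)v: X_1 = e^(t)(cos(t)·(1,-2) + sin(t)·(-2,3)), X_2 = e^(t)(sin(t)·(1,-2) - cos(t)·(-2,3)).
General solution: C_1X_1 + C_2X_2.

p(t) = -2C_1e^(t)sin(t) + C_1e^(t)cos(t) + C_2e^(t)sin(t) + 2C_2e^(t)cos(t), q(t) = 3C_1e^(t)sin(t) - 2C_1e^(t)cos(t) - 2C_2e^(t)sin(t) - 3C_2e^(t)cos(t)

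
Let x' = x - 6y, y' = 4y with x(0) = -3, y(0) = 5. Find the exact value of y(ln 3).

405

A = [[1,-6],[0,4]]; eigenvalues λ = 1, 4.
Eigenvectors: (1,0) for λ=1, (2,-1) for λ=4.
From the initial condition, c_1 = 7, c_2 = -5.
y(ln 3) = (7)(3^1)(0) + (-5)(3^4)(-1) = 405.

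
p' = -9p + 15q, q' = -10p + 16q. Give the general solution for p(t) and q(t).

Coefficient matrix A = [[-9, 15], [-10, 16]].
Characteristic polynomial det(A - λI) = λ^2 - 7λ + 6 = 0.
Eigenvalues λ = 1, 6.
For λ=1: (A-λI) row 1 is [-10, 15], so an eigenvector is (-3, -2).
For λ=6: (A-λI) row 1 is [-15, 15], so an eigenvector is (-1, -1).
General solution: c_1e^(t)(-3,-2) + c_2e^(6t)(-1,-1).

p(t) = -3c_1e^(t) - c_2e^(6t), q(t) = -2c_1e^(t) - c_2e^(6t)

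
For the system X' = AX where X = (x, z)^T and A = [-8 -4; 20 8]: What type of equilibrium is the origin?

A = [[-8,-4],[20,8]]; det(A-λI) = λ^2 + 16.
λ = 0 ± 4i: zero real part.

center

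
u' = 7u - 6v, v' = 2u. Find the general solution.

Coefficient matrix A = [[7, -6], [2, 0]].
Characteristic polynomial det(A - λI) = λ^2 - 7λ + 12 = 0.
Eigenvalues λ = 3, 4.
For λ=3: (A-λI) row 1 is [4, -6], so an eigenvector is (3, 2).
For λ=4: (A-λI) row 1 is [3, -6], so an eigenvector is (-2, -1).
General solution: C_1e^(3t)(3,2) + C_2e^(4t)(-2,-1).

u(t) = 3C_1e^(3t) - 2C_2e^(4t), v(t) = 2C_1e^(3t) - C_2e^(4t)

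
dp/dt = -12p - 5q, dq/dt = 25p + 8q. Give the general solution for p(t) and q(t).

Coefficient matrix A = [[-12, -5], [25, 8]].
Characteristic polynomial det(A - λI) = λ^2 + 4λ + 29 = 0.
Eigenvalues λ = -2 ± 5i (complex conjugate pair).
For λ=-2+5i: an eigenvector is (1,-2) - i(0,1) = (1, -2 - i).
A real fundamental pair from Re and Im of e^((-2+5i)t)v: X_1 = e^(-2t)(cos(5t)·(1,-2) + sin(5t)·(0,1)), X_2 = e^(-2t)(sin(5t)·(1,-2) - cos(5t)·(0,1)).
General solution: c_1X_1 + c_2X_2.

p(t) = c_1e^(-2t)cos(5t) + c_2e^(-2t)sin(5t), q(t) = c_1e^(-2t)sin(5t) - 2c_1e^(-2t)cos(5t) - 2c_2e^(-2t)sin(5t) - c_2e^(-2t)cos(5t)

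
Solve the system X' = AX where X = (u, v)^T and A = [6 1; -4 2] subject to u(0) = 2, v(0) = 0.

u(t) = 4te^(4t) + 2e^(4t), v(t) = -8te^(4t)

Coefficient matrix A = [[6, 1], [-4, 2]].
Characteristic polynomial det(A - λI) = λ^2 - 8λ + 16 = 0.
Single eigenvalue λ = 4 with algebraic multiplicity 2.
Eigenvector v = (1,-2); generalized eigenvector w with (A-λI)w=v is (2,-3).
General solution: e^(4t)[C_1·v + C_2·(t·v + w)].
Applying u(0)=2, v(0)=0 gives C_1=-6, C_2=4.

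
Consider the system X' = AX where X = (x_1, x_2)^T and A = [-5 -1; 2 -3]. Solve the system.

Coefficient matrix A = [[-5, -1], [2, -3]].
Characteristic polynomial det(A - λI) = λ^2 + 8λ + 17 = 0.
Eigenvalues λ = -4 ± i (complex conjugate pair).
For λ=-4+i: an eigenvector is (0,-1) - i(1,-1) = (0 - i, -1 + i).
A real fundamental pair from Re and Im of e^((-4+i)t)v: X_1 = e^(-4t)(cos(t)·(0,-1) + sin(t)·(1,-1)), X_2 = e^(-4t)(sin(t)·(0,-1) - cos(t)·(1,-1)).
General solution: K_1X_1 + K_2X_2.

x_1(t) = K_1e^(-4t)sin(t) - K_2e^(-4t)cos(t), x_2(t) = -K_1e^(-4t)sin(t) - K_1e^(-4t)cos(t) - K_2e^(-4t)sin(t) + K_2e^(-4t)cos(t)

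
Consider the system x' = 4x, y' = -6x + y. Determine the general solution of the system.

x(t) = -C_2e^(4t), y(t) = C_1e^(t) + 2C_2e^(4t)

Coefficient matrix A = [[4, 0], [-6, 1]].
Characteristic polynomial det(A - λI) = λ^2 - 5λ + 4 = 0.
Eigenvalues λ = 1, 4.
For λ=1: (A-λI) row 1 is [3, 0], so an eigenvector is (0, 1).
For λ=4: (A-λI) row 2 is [-6, -3], so an eigenvector is (-1, 2).
General solution: C_1e^(t)(0,1) + C_2e^(4t)(-1,2).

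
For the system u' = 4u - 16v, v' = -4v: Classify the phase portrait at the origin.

A = [[4,-16],[0,-4]]; det(A-λI) = λ^2 - 16.
λ = -4, 4: opposite signs.

saddle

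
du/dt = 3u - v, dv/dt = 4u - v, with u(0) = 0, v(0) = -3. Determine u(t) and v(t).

Coefficient matrix A = [[3, -1], [4, -1]].
Characteristic polynomial det(A - λI) = λ^2 - 2λ + 1 = 0.
Single eigenvalue λ = 1 with algebraic multiplicity 2.
Eigenvector v = (1,2); generalized eigenvector w with (A-λI)w=v is (0,-1).
General solution: e^(t)[C_1·v + C_2·(t·v + w)].
Applying u(0)=0, v(0)=-3 gives C_1=0, C_2=3.

u(t) = 3te^(t), v(t) = 6te^(t) - 3e^(t)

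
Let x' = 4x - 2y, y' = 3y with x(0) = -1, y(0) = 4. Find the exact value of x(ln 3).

A = [[4,-2],[0,3]]; eigenvalues λ = 4, 3.
Eigenvectors: (1,0) for λ=4, (-2,-1) for λ=3.
From the initial condition, c_1 = -9, c_2 = -4.
x(ln 3) = (-9)(3^4)(1) + (-4)(3^3)(-2) = -513.

-513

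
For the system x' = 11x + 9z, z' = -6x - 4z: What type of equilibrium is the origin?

unstable node

A = [[11,9],[-6,-4]]; det(A-λI) = λ^2 - 7λ + 10.
λ = 5, 2: both positive.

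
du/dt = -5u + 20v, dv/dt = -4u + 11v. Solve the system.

u(t) = -C_1e^(3t)sin(4t) - 2C_1e^(3t)cos(4t) - 2C_2e^(3t)sin(4t) + C_2e^(3t)cos(4t), v(t) = -C_1e^(3t)cos(4t) - C_2e^(3t)sin(4t)

Coefficient matrix A = [[-5, 20], [-4, 11]].
Characteristic polynomial det(A - λI) = λ^2 - 6λ + 25 = 0.
Eigenvalues λ = 3 ± 4i (complex conjugate pair).
For λ=3+4i: an eigenvector is (-2,-1) - i(-1,0) = (-2 + i, -1).
A real fundamental pair from Re and Im of e^((3+4i)t)v: X_1 = e^(3t)(cos(4t)·(-2,-1) + sin(4t)·(-1,0)), X_2 = e^(3t)(sin(4t)·(-2,-1) - cos(4t)·(-1,0)).
General solution: C_1X_1 + C_2X_2.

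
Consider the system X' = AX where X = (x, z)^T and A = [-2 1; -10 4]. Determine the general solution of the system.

x(t) = C_1e^(t)cos(t) + C_2e^(t)sin(t), z(t) = -C_1e^(t)sin(t) + 3C_1e^(t)cos(t) + 3C_2e^(t)sin(t) + C_2e^(t)cos(t)

Coefficient matrix A = [[-2, 1], [-10, 4]].
Characteristic polynomial det(A - λI) = λ^2 - 2λ + 2 = 0.
Eigenvalues λ = 1 ± i (complex conjugate pair).
For λ=1+i: an eigenvector is (1,3) - i(0,-1) = (1, 3 + i).
A real fundamental pair from Re and Im of e^((1+i)t)v: X_1 = e^(t)(cos(t)·(1,3) + sin(t)·(0,-1)), X_2 = e^(t)(sin(t)·(1,3) - cos(t)·(0,-1)).
General solution: C_1X_1 + C_2X_2.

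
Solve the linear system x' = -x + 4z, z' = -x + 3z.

Coefficient matrix A = [[-1, 4], [-1, 3]].
Characteristic polynomial det(A - λI) = λ^2 - 2λ + 1 = 0.
Single eigenvalue λ = 1 with algebraic multiplicity 2.
Eigenvector v = (2,1); generalized eigenvector w with (A-λI)w=v is (3,2).
General solution: e^(t)[K_1·v + K_2·(t·v + w)].

x(t) = 2K_1e^(t) + 2K_2te^(t) + 3K_2e^(t), z(t) = K_1e^(t) + K_2te^(t) + 2K_2e^(t)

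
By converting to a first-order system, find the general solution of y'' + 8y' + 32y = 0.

Let x_1 = y, x_2 = y'. Then x_1' = x_2 and x_2' = -32x_1 - 8x_2.
A = [[0,1],[-32,-8]]; det(A-λI) = λ^2 + 8λ + 32.
Eigenvalues λ = -4 ± 4i.

y(t) = K_1e^(-4t)cos(4t) + K_2e^(-4t)sin(4t)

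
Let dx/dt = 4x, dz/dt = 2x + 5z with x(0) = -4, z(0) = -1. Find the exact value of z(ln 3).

A = [[4,0],[2,5]]; eigenvalues λ = 4, 5.
Eigenvectors: (1,-2) for λ=4, (0,1) for λ=5.
From the initial condition, c_1 = -4, c_2 = -9.
z(ln 3) = (-4)(3^4)(-2) + (-9)(3^5)(1) = -1539.

-1539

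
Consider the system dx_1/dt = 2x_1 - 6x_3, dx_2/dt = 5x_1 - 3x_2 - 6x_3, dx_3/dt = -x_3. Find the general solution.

x_1(t) = K_1e^(2t) + 2K_3e^(-t), x_2(t) = K_1e^(2t) + K_2e^(-3t) + 2K_3e^(-t), x_3(t) = K_3e^(-t)

Coefficient matrix A = [[2, 0, -6], [5, -3, -6], [0, 0, -1]].
det(A - λI) = 0 gives eigenvalues λ = 2, -3, -1.
For λ=2: eigenvector (1,1,0).
For λ=-3: eigenvector (0,1,0).
For λ=-1: eigenvector (2,2,1).
General solution: K_1e^(2t)(1,1,0) + K_2e^(-3t)(0,1,0) + K_3e^(-t)(2,2,1).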